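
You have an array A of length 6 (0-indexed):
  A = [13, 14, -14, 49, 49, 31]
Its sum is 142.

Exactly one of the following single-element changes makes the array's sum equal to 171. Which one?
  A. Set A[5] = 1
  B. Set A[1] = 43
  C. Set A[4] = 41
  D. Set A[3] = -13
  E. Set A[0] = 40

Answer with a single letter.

Answer: B

Derivation:
Option A: A[5] 31->1, delta=-30, new_sum=142+(-30)=112
Option B: A[1] 14->43, delta=29, new_sum=142+(29)=171 <-- matches target
Option C: A[4] 49->41, delta=-8, new_sum=142+(-8)=134
Option D: A[3] 49->-13, delta=-62, new_sum=142+(-62)=80
Option E: A[0] 13->40, delta=27, new_sum=142+(27)=169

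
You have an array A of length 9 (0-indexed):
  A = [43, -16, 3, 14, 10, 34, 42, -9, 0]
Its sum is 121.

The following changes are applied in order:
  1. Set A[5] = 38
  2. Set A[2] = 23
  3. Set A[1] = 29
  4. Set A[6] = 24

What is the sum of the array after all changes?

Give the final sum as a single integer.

Initial sum: 121
Change 1: A[5] 34 -> 38, delta = 4, sum = 125
Change 2: A[2] 3 -> 23, delta = 20, sum = 145
Change 3: A[1] -16 -> 29, delta = 45, sum = 190
Change 4: A[6] 42 -> 24, delta = -18, sum = 172

Answer: 172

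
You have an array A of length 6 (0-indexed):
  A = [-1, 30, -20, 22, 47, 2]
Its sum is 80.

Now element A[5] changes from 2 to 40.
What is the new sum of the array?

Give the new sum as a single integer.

Old value at index 5: 2
New value at index 5: 40
Delta = 40 - 2 = 38
New sum = old_sum + delta = 80 + (38) = 118

Answer: 118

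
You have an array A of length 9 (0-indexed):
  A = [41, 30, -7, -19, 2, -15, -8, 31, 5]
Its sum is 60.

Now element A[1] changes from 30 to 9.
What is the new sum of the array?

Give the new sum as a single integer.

Answer: 39

Derivation:
Old value at index 1: 30
New value at index 1: 9
Delta = 9 - 30 = -21
New sum = old_sum + delta = 60 + (-21) = 39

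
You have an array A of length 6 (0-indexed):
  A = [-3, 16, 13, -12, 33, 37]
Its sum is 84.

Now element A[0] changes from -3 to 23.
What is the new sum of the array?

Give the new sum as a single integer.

Old value at index 0: -3
New value at index 0: 23
Delta = 23 - -3 = 26
New sum = old_sum + delta = 84 + (26) = 110

Answer: 110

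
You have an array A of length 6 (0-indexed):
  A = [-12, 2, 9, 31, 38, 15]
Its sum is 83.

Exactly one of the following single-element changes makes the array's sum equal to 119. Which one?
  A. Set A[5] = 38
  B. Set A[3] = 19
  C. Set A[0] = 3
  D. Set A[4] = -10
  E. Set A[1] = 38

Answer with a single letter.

Option A: A[5] 15->38, delta=23, new_sum=83+(23)=106
Option B: A[3] 31->19, delta=-12, new_sum=83+(-12)=71
Option C: A[0] -12->3, delta=15, new_sum=83+(15)=98
Option D: A[4] 38->-10, delta=-48, new_sum=83+(-48)=35
Option E: A[1] 2->38, delta=36, new_sum=83+(36)=119 <-- matches target

Answer: E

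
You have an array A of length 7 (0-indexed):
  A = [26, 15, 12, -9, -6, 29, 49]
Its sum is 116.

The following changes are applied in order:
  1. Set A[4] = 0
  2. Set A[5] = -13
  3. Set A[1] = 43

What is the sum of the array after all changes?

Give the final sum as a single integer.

Answer: 108

Derivation:
Initial sum: 116
Change 1: A[4] -6 -> 0, delta = 6, sum = 122
Change 2: A[5] 29 -> -13, delta = -42, sum = 80
Change 3: A[1] 15 -> 43, delta = 28, sum = 108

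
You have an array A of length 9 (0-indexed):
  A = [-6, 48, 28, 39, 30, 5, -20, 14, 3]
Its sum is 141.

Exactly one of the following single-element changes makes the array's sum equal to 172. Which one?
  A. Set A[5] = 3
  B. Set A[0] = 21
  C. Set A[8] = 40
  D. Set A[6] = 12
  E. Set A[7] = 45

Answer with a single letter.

Option A: A[5] 5->3, delta=-2, new_sum=141+(-2)=139
Option B: A[0] -6->21, delta=27, new_sum=141+(27)=168
Option C: A[8] 3->40, delta=37, new_sum=141+(37)=178
Option D: A[6] -20->12, delta=32, new_sum=141+(32)=173
Option E: A[7] 14->45, delta=31, new_sum=141+(31)=172 <-- matches target

Answer: E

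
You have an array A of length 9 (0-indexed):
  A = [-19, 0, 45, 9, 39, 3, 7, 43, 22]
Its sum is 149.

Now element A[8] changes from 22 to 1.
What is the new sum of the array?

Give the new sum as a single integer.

Answer: 128

Derivation:
Old value at index 8: 22
New value at index 8: 1
Delta = 1 - 22 = -21
New sum = old_sum + delta = 149 + (-21) = 128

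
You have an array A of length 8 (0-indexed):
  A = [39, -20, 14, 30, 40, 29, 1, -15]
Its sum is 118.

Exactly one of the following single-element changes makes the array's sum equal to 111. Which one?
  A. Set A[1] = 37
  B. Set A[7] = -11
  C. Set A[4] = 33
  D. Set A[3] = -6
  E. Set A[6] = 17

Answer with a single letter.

Answer: C

Derivation:
Option A: A[1] -20->37, delta=57, new_sum=118+(57)=175
Option B: A[7] -15->-11, delta=4, new_sum=118+(4)=122
Option C: A[4] 40->33, delta=-7, new_sum=118+(-7)=111 <-- matches target
Option D: A[3] 30->-6, delta=-36, new_sum=118+(-36)=82
Option E: A[6] 1->17, delta=16, new_sum=118+(16)=134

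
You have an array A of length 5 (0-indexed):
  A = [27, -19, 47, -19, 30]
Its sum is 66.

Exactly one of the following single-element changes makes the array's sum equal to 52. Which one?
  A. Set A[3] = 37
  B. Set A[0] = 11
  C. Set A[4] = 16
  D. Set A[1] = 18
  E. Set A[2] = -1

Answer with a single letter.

Option A: A[3] -19->37, delta=56, new_sum=66+(56)=122
Option B: A[0] 27->11, delta=-16, new_sum=66+(-16)=50
Option C: A[4] 30->16, delta=-14, new_sum=66+(-14)=52 <-- matches target
Option D: A[1] -19->18, delta=37, new_sum=66+(37)=103
Option E: A[2] 47->-1, delta=-48, new_sum=66+(-48)=18

Answer: C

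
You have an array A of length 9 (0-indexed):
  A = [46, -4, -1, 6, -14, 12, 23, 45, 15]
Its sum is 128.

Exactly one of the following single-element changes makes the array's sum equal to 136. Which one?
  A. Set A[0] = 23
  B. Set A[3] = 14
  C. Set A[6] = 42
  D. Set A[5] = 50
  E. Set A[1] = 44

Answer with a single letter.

Option A: A[0] 46->23, delta=-23, new_sum=128+(-23)=105
Option B: A[3] 6->14, delta=8, new_sum=128+(8)=136 <-- matches target
Option C: A[6] 23->42, delta=19, new_sum=128+(19)=147
Option D: A[5] 12->50, delta=38, new_sum=128+(38)=166
Option E: A[1] -4->44, delta=48, new_sum=128+(48)=176

Answer: B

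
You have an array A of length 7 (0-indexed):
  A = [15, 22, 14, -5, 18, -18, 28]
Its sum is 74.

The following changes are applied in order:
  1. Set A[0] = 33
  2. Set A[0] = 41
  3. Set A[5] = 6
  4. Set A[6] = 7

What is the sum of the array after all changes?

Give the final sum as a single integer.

Initial sum: 74
Change 1: A[0] 15 -> 33, delta = 18, sum = 92
Change 2: A[0] 33 -> 41, delta = 8, sum = 100
Change 3: A[5] -18 -> 6, delta = 24, sum = 124
Change 4: A[6] 28 -> 7, delta = -21, sum = 103

Answer: 103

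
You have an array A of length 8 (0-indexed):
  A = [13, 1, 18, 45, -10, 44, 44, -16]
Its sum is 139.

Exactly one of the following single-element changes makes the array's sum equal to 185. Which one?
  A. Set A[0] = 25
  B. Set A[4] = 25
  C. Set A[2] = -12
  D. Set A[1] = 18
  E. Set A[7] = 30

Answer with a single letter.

Answer: E

Derivation:
Option A: A[0] 13->25, delta=12, new_sum=139+(12)=151
Option B: A[4] -10->25, delta=35, new_sum=139+(35)=174
Option C: A[2] 18->-12, delta=-30, new_sum=139+(-30)=109
Option D: A[1] 1->18, delta=17, new_sum=139+(17)=156
Option E: A[7] -16->30, delta=46, new_sum=139+(46)=185 <-- matches target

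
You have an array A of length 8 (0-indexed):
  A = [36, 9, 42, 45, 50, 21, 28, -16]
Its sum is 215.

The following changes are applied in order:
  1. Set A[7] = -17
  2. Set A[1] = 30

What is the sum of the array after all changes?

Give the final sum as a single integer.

Initial sum: 215
Change 1: A[7] -16 -> -17, delta = -1, sum = 214
Change 2: A[1] 9 -> 30, delta = 21, sum = 235

Answer: 235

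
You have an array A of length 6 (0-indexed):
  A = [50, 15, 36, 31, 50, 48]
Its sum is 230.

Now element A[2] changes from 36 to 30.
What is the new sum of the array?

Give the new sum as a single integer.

Old value at index 2: 36
New value at index 2: 30
Delta = 30 - 36 = -6
New sum = old_sum + delta = 230 + (-6) = 224

Answer: 224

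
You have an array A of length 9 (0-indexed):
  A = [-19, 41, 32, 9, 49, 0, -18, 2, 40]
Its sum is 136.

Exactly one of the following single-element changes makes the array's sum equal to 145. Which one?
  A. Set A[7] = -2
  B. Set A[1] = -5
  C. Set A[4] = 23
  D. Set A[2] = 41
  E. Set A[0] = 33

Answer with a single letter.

Option A: A[7] 2->-2, delta=-4, new_sum=136+(-4)=132
Option B: A[1] 41->-5, delta=-46, new_sum=136+(-46)=90
Option C: A[4] 49->23, delta=-26, new_sum=136+(-26)=110
Option D: A[2] 32->41, delta=9, new_sum=136+(9)=145 <-- matches target
Option E: A[0] -19->33, delta=52, new_sum=136+(52)=188

Answer: D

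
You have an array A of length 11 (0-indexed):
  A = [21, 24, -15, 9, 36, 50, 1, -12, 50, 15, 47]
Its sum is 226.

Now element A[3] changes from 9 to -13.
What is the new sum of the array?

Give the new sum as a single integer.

Answer: 204

Derivation:
Old value at index 3: 9
New value at index 3: -13
Delta = -13 - 9 = -22
New sum = old_sum + delta = 226 + (-22) = 204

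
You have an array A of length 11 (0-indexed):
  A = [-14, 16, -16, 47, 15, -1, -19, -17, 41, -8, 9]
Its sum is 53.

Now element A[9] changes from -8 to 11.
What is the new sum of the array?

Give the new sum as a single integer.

Old value at index 9: -8
New value at index 9: 11
Delta = 11 - -8 = 19
New sum = old_sum + delta = 53 + (19) = 72

Answer: 72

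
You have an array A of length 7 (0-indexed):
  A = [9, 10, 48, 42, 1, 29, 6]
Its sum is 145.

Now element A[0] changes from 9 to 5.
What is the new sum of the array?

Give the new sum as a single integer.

Old value at index 0: 9
New value at index 0: 5
Delta = 5 - 9 = -4
New sum = old_sum + delta = 145 + (-4) = 141

Answer: 141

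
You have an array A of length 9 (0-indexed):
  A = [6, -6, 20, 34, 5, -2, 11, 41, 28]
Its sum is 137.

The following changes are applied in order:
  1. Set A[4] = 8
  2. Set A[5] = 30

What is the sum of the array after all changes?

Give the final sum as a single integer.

Initial sum: 137
Change 1: A[4] 5 -> 8, delta = 3, sum = 140
Change 2: A[5] -2 -> 30, delta = 32, sum = 172

Answer: 172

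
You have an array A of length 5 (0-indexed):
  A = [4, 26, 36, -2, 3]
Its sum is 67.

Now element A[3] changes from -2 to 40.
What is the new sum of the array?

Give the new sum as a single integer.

Old value at index 3: -2
New value at index 3: 40
Delta = 40 - -2 = 42
New sum = old_sum + delta = 67 + (42) = 109

Answer: 109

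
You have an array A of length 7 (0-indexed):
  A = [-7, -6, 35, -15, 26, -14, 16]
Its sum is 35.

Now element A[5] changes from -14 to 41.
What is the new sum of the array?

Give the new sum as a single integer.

Old value at index 5: -14
New value at index 5: 41
Delta = 41 - -14 = 55
New sum = old_sum + delta = 35 + (55) = 90

Answer: 90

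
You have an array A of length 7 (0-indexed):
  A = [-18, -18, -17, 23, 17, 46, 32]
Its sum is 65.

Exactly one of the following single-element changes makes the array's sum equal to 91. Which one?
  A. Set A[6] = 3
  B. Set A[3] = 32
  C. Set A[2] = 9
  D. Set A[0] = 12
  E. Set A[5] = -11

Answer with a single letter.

Option A: A[6] 32->3, delta=-29, new_sum=65+(-29)=36
Option B: A[3] 23->32, delta=9, new_sum=65+(9)=74
Option C: A[2] -17->9, delta=26, new_sum=65+(26)=91 <-- matches target
Option D: A[0] -18->12, delta=30, new_sum=65+(30)=95
Option E: A[5] 46->-11, delta=-57, new_sum=65+(-57)=8

Answer: C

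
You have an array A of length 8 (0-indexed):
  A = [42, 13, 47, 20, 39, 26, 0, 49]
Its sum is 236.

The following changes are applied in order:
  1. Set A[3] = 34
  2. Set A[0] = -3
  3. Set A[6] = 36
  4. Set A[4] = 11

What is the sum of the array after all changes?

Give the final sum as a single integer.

Answer: 213

Derivation:
Initial sum: 236
Change 1: A[3] 20 -> 34, delta = 14, sum = 250
Change 2: A[0] 42 -> -3, delta = -45, sum = 205
Change 3: A[6] 0 -> 36, delta = 36, sum = 241
Change 4: A[4] 39 -> 11, delta = -28, sum = 213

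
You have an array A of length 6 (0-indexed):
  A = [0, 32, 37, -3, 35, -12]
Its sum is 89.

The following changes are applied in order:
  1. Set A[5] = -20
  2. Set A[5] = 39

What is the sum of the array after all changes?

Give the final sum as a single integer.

Answer: 140

Derivation:
Initial sum: 89
Change 1: A[5] -12 -> -20, delta = -8, sum = 81
Change 2: A[5] -20 -> 39, delta = 59, sum = 140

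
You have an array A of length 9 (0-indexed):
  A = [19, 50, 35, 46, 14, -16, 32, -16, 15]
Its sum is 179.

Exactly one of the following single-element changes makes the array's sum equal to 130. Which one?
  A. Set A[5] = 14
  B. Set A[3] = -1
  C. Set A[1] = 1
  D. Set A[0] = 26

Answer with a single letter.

Option A: A[5] -16->14, delta=30, new_sum=179+(30)=209
Option B: A[3] 46->-1, delta=-47, new_sum=179+(-47)=132
Option C: A[1] 50->1, delta=-49, new_sum=179+(-49)=130 <-- matches target
Option D: A[0] 19->26, delta=7, new_sum=179+(7)=186

Answer: C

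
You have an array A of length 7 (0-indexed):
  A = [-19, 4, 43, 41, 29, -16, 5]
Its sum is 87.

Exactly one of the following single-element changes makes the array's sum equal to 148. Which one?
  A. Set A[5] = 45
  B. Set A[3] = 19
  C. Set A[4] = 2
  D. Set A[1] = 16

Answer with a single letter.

Answer: A

Derivation:
Option A: A[5] -16->45, delta=61, new_sum=87+(61)=148 <-- matches target
Option B: A[3] 41->19, delta=-22, new_sum=87+(-22)=65
Option C: A[4] 29->2, delta=-27, new_sum=87+(-27)=60
Option D: A[1] 4->16, delta=12, new_sum=87+(12)=99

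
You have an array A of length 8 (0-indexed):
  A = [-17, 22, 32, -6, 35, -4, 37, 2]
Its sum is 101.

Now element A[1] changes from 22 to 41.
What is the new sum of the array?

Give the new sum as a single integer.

Old value at index 1: 22
New value at index 1: 41
Delta = 41 - 22 = 19
New sum = old_sum + delta = 101 + (19) = 120

Answer: 120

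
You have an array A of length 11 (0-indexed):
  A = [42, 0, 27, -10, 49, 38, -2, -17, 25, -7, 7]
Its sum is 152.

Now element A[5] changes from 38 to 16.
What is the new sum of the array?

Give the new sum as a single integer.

Answer: 130

Derivation:
Old value at index 5: 38
New value at index 5: 16
Delta = 16 - 38 = -22
New sum = old_sum + delta = 152 + (-22) = 130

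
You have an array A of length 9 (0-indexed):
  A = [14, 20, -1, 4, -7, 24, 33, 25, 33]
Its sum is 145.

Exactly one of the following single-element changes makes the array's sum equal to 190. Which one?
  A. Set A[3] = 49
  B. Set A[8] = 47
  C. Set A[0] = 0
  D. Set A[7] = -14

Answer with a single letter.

Answer: A

Derivation:
Option A: A[3] 4->49, delta=45, new_sum=145+(45)=190 <-- matches target
Option B: A[8] 33->47, delta=14, new_sum=145+(14)=159
Option C: A[0] 14->0, delta=-14, new_sum=145+(-14)=131
Option D: A[7] 25->-14, delta=-39, new_sum=145+(-39)=106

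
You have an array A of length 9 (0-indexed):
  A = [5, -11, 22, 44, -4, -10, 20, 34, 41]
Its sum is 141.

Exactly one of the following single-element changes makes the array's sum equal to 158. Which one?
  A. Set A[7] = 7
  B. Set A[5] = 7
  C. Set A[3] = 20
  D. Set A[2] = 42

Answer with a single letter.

Option A: A[7] 34->7, delta=-27, new_sum=141+(-27)=114
Option B: A[5] -10->7, delta=17, new_sum=141+(17)=158 <-- matches target
Option C: A[3] 44->20, delta=-24, new_sum=141+(-24)=117
Option D: A[2] 22->42, delta=20, new_sum=141+(20)=161

Answer: B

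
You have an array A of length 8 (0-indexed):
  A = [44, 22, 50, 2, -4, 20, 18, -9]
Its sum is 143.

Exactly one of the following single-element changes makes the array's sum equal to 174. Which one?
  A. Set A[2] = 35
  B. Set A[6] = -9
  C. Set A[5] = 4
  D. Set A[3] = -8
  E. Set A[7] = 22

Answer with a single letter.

Option A: A[2] 50->35, delta=-15, new_sum=143+(-15)=128
Option B: A[6] 18->-9, delta=-27, new_sum=143+(-27)=116
Option C: A[5] 20->4, delta=-16, new_sum=143+(-16)=127
Option D: A[3] 2->-8, delta=-10, new_sum=143+(-10)=133
Option E: A[7] -9->22, delta=31, new_sum=143+(31)=174 <-- matches target

Answer: E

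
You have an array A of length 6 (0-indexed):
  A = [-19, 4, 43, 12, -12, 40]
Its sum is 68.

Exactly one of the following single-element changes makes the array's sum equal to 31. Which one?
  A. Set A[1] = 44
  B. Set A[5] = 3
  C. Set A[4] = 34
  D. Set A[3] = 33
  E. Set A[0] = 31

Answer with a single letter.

Option A: A[1] 4->44, delta=40, new_sum=68+(40)=108
Option B: A[5] 40->3, delta=-37, new_sum=68+(-37)=31 <-- matches target
Option C: A[4] -12->34, delta=46, new_sum=68+(46)=114
Option D: A[3] 12->33, delta=21, new_sum=68+(21)=89
Option E: A[0] -19->31, delta=50, new_sum=68+(50)=118

Answer: B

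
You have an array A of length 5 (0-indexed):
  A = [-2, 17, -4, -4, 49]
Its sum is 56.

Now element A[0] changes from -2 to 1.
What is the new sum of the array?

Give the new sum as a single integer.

Old value at index 0: -2
New value at index 0: 1
Delta = 1 - -2 = 3
New sum = old_sum + delta = 56 + (3) = 59

Answer: 59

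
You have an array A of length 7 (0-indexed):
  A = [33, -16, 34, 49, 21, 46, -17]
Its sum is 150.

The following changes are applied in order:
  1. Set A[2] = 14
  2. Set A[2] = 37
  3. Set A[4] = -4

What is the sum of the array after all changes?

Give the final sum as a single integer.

Initial sum: 150
Change 1: A[2] 34 -> 14, delta = -20, sum = 130
Change 2: A[2] 14 -> 37, delta = 23, sum = 153
Change 3: A[4] 21 -> -4, delta = -25, sum = 128

Answer: 128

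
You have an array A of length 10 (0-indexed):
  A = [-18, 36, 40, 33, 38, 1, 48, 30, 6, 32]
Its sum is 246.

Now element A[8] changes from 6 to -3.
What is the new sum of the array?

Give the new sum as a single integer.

Old value at index 8: 6
New value at index 8: -3
Delta = -3 - 6 = -9
New sum = old_sum + delta = 246 + (-9) = 237

Answer: 237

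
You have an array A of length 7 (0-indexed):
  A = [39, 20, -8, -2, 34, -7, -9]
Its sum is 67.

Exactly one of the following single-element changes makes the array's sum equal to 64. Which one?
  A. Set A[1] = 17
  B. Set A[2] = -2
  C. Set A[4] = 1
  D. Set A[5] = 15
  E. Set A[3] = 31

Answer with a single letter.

Answer: A

Derivation:
Option A: A[1] 20->17, delta=-3, new_sum=67+(-3)=64 <-- matches target
Option B: A[2] -8->-2, delta=6, new_sum=67+(6)=73
Option C: A[4] 34->1, delta=-33, new_sum=67+(-33)=34
Option D: A[5] -7->15, delta=22, new_sum=67+(22)=89
Option E: A[3] -2->31, delta=33, new_sum=67+(33)=100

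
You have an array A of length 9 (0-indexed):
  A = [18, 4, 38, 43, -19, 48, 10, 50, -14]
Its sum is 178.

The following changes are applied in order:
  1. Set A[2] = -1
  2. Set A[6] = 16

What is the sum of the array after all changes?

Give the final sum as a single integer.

Answer: 145

Derivation:
Initial sum: 178
Change 1: A[2] 38 -> -1, delta = -39, sum = 139
Change 2: A[6] 10 -> 16, delta = 6, sum = 145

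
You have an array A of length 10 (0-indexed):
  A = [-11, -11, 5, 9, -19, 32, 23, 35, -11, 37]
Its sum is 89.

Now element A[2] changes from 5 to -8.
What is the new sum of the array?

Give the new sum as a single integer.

Old value at index 2: 5
New value at index 2: -8
Delta = -8 - 5 = -13
New sum = old_sum + delta = 89 + (-13) = 76

Answer: 76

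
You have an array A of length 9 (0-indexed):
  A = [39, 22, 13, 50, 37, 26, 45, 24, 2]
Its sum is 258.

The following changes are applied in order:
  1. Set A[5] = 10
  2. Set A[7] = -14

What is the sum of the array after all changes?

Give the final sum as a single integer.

Initial sum: 258
Change 1: A[5] 26 -> 10, delta = -16, sum = 242
Change 2: A[7] 24 -> -14, delta = -38, sum = 204

Answer: 204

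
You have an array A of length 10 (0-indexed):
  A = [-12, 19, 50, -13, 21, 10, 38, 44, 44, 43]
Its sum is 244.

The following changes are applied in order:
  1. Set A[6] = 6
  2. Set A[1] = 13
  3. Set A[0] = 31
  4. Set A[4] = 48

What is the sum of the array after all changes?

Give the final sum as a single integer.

Answer: 276

Derivation:
Initial sum: 244
Change 1: A[6] 38 -> 6, delta = -32, sum = 212
Change 2: A[1] 19 -> 13, delta = -6, sum = 206
Change 3: A[0] -12 -> 31, delta = 43, sum = 249
Change 4: A[4] 21 -> 48, delta = 27, sum = 276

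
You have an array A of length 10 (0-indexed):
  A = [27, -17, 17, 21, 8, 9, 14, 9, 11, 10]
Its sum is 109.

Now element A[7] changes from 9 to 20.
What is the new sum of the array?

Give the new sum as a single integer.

Answer: 120

Derivation:
Old value at index 7: 9
New value at index 7: 20
Delta = 20 - 9 = 11
New sum = old_sum + delta = 109 + (11) = 120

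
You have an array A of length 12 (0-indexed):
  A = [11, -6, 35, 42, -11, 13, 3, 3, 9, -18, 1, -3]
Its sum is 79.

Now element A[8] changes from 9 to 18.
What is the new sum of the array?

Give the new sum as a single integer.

Answer: 88

Derivation:
Old value at index 8: 9
New value at index 8: 18
Delta = 18 - 9 = 9
New sum = old_sum + delta = 79 + (9) = 88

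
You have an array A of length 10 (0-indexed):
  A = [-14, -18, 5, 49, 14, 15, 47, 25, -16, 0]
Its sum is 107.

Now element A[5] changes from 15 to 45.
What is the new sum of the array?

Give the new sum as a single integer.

Answer: 137

Derivation:
Old value at index 5: 15
New value at index 5: 45
Delta = 45 - 15 = 30
New sum = old_sum + delta = 107 + (30) = 137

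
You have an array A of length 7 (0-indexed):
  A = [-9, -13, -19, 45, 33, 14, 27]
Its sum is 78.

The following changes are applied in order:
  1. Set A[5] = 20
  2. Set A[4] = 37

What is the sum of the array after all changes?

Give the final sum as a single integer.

Answer: 88

Derivation:
Initial sum: 78
Change 1: A[5] 14 -> 20, delta = 6, sum = 84
Change 2: A[4] 33 -> 37, delta = 4, sum = 88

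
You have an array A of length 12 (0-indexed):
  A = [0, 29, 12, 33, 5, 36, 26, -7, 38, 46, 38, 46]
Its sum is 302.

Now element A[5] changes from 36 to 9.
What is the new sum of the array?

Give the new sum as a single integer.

Answer: 275

Derivation:
Old value at index 5: 36
New value at index 5: 9
Delta = 9 - 36 = -27
New sum = old_sum + delta = 302 + (-27) = 275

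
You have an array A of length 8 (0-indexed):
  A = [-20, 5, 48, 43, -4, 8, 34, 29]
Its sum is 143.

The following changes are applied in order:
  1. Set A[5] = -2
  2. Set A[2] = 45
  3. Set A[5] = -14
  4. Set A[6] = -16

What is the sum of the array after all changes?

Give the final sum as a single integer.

Answer: 68

Derivation:
Initial sum: 143
Change 1: A[5] 8 -> -2, delta = -10, sum = 133
Change 2: A[2] 48 -> 45, delta = -3, sum = 130
Change 3: A[5] -2 -> -14, delta = -12, sum = 118
Change 4: A[6] 34 -> -16, delta = -50, sum = 68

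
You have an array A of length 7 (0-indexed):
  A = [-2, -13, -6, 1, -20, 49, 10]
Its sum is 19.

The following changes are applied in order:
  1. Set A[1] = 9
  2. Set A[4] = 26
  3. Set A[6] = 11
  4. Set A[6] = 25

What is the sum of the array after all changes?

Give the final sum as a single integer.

Answer: 102

Derivation:
Initial sum: 19
Change 1: A[1] -13 -> 9, delta = 22, sum = 41
Change 2: A[4] -20 -> 26, delta = 46, sum = 87
Change 3: A[6] 10 -> 11, delta = 1, sum = 88
Change 4: A[6] 11 -> 25, delta = 14, sum = 102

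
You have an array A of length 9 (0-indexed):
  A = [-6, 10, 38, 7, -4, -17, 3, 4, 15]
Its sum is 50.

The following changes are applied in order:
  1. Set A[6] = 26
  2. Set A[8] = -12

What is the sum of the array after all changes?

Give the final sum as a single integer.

Answer: 46

Derivation:
Initial sum: 50
Change 1: A[6] 3 -> 26, delta = 23, sum = 73
Change 2: A[8] 15 -> -12, delta = -27, sum = 46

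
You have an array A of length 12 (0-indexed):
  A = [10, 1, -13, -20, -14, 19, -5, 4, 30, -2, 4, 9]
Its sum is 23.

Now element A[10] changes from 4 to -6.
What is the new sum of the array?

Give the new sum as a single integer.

Answer: 13

Derivation:
Old value at index 10: 4
New value at index 10: -6
Delta = -6 - 4 = -10
New sum = old_sum + delta = 23 + (-10) = 13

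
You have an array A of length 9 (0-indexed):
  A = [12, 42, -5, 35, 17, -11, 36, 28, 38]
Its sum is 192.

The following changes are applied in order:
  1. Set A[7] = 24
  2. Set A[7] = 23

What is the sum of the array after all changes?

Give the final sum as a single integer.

Answer: 187

Derivation:
Initial sum: 192
Change 1: A[7] 28 -> 24, delta = -4, sum = 188
Change 2: A[7] 24 -> 23, delta = -1, sum = 187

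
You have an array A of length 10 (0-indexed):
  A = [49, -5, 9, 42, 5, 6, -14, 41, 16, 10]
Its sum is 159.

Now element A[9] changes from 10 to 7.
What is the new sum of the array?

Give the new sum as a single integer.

Answer: 156

Derivation:
Old value at index 9: 10
New value at index 9: 7
Delta = 7 - 10 = -3
New sum = old_sum + delta = 159 + (-3) = 156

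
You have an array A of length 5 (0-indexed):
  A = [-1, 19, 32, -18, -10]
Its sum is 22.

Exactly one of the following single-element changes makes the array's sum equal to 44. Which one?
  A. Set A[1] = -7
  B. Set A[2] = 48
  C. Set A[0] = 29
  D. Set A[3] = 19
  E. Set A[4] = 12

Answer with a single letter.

Option A: A[1] 19->-7, delta=-26, new_sum=22+(-26)=-4
Option B: A[2] 32->48, delta=16, new_sum=22+(16)=38
Option C: A[0] -1->29, delta=30, new_sum=22+(30)=52
Option D: A[3] -18->19, delta=37, new_sum=22+(37)=59
Option E: A[4] -10->12, delta=22, new_sum=22+(22)=44 <-- matches target

Answer: E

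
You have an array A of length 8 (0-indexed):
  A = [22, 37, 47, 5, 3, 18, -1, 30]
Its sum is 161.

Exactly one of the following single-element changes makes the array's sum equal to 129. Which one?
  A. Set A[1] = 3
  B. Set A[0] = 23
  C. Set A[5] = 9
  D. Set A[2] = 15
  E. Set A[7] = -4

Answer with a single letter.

Answer: D

Derivation:
Option A: A[1] 37->3, delta=-34, new_sum=161+(-34)=127
Option B: A[0] 22->23, delta=1, new_sum=161+(1)=162
Option C: A[5] 18->9, delta=-9, new_sum=161+(-9)=152
Option D: A[2] 47->15, delta=-32, new_sum=161+(-32)=129 <-- matches target
Option E: A[7] 30->-4, delta=-34, new_sum=161+(-34)=127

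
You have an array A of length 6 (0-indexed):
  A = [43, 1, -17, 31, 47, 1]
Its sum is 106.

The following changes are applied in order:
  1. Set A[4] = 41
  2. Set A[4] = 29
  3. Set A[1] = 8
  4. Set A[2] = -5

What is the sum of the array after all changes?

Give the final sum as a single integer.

Initial sum: 106
Change 1: A[4] 47 -> 41, delta = -6, sum = 100
Change 2: A[4] 41 -> 29, delta = -12, sum = 88
Change 3: A[1] 1 -> 8, delta = 7, sum = 95
Change 4: A[2] -17 -> -5, delta = 12, sum = 107

Answer: 107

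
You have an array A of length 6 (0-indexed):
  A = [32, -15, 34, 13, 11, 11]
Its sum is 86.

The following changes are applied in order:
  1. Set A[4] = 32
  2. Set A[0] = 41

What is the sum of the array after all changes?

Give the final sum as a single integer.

Initial sum: 86
Change 1: A[4] 11 -> 32, delta = 21, sum = 107
Change 2: A[0] 32 -> 41, delta = 9, sum = 116

Answer: 116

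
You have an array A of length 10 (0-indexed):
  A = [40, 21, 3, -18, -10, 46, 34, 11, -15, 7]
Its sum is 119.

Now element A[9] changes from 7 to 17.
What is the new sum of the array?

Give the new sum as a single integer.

Old value at index 9: 7
New value at index 9: 17
Delta = 17 - 7 = 10
New sum = old_sum + delta = 119 + (10) = 129

Answer: 129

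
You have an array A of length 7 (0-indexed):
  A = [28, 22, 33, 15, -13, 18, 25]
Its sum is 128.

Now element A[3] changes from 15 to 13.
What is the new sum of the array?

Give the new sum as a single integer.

Answer: 126

Derivation:
Old value at index 3: 15
New value at index 3: 13
Delta = 13 - 15 = -2
New sum = old_sum + delta = 128 + (-2) = 126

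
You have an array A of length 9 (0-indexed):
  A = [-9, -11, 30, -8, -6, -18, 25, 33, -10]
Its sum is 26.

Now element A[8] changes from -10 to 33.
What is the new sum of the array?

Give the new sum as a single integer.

Answer: 69

Derivation:
Old value at index 8: -10
New value at index 8: 33
Delta = 33 - -10 = 43
New sum = old_sum + delta = 26 + (43) = 69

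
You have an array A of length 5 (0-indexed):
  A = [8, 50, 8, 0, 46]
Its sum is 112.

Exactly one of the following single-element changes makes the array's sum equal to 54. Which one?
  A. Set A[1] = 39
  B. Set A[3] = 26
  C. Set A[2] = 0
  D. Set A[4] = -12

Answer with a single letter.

Answer: D

Derivation:
Option A: A[1] 50->39, delta=-11, new_sum=112+(-11)=101
Option B: A[3] 0->26, delta=26, new_sum=112+(26)=138
Option C: A[2] 8->0, delta=-8, new_sum=112+(-8)=104
Option D: A[4] 46->-12, delta=-58, new_sum=112+(-58)=54 <-- matches target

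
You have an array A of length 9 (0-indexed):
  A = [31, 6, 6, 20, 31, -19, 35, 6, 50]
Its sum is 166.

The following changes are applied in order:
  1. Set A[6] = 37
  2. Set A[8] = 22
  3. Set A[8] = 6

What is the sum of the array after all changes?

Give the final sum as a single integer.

Answer: 124

Derivation:
Initial sum: 166
Change 1: A[6] 35 -> 37, delta = 2, sum = 168
Change 2: A[8] 50 -> 22, delta = -28, sum = 140
Change 3: A[8] 22 -> 6, delta = -16, sum = 124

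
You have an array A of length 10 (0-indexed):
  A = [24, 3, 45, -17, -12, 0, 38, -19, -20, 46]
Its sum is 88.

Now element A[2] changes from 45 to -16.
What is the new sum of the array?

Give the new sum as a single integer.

Answer: 27

Derivation:
Old value at index 2: 45
New value at index 2: -16
Delta = -16 - 45 = -61
New sum = old_sum + delta = 88 + (-61) = 27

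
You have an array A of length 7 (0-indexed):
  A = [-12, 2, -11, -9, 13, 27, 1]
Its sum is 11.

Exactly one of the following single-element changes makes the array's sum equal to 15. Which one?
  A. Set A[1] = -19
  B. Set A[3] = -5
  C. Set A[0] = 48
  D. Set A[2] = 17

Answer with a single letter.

Option A: A[1] 2->-19, delta=-21, new_sum=11+(-21)=-10
Option B: A[3] -9->-5, delta=4, new_sum=11+(4)=15 <-- matches target
Option C: A[0] -12->48, delta=60, new_sum=11+(60)=71
Option D: A[2] -11->17, delta=28, new_sum=11+(28)=39

Answer: B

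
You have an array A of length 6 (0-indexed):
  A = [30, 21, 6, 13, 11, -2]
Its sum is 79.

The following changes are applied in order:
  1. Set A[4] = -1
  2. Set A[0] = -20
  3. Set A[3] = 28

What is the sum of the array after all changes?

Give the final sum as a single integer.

Answer: 32

Derivation:
Initial sum: 79
Change 1: A[4] 11 -> -1, delta = -12, sum = 67
Change 2: A[0] 30 -> -20, delta = -50, sum = 17
Change 3: A[3] 13 -> 28, delta = 15, sum = 32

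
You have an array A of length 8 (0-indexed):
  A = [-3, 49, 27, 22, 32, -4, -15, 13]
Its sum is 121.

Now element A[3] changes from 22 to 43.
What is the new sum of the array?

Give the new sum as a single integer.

Old value at index 3: 22
New value at index 3: 43
Delta = 43 - 22 = 21
New sum = old_sum + delta = 121 + (21) = 142

Answer: 142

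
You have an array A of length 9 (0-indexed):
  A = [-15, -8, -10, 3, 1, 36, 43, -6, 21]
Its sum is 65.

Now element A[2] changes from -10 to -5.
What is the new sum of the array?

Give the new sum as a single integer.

Answer: 70

Derivation:
Old value at index 2: -10
New value at index 2: -5
Delta = -5 - -10 = 5
New sum = old_sum + delta = 65 + (5) = 70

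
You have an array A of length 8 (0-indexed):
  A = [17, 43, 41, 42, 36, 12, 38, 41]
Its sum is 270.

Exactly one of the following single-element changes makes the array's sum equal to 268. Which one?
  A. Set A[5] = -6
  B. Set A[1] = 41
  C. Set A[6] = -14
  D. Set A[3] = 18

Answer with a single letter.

Answer: B

Derivation:
Option A: A[5] 12->-6, delta=-18, new_sum=270+(-18)=252
Option B: A[1] 43->41, delta=-2, new_sum=270+(-2)=268 <-- matches target
Option C: A[6] 38->-14, delta=-52, new_sum=270+(-52)=218
Option D: A[3] 42->18, delta=-24, new_sum=270+(-24)=246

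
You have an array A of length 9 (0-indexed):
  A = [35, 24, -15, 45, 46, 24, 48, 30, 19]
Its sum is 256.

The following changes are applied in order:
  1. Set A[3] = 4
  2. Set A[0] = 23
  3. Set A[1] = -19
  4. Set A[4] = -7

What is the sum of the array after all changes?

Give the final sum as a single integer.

Answer: 107

Derivation:
Initial sum: 256
Change 1: A[3] 45 -> 4, delta = -41, sum = 215
Change 2: A[0] 35 -> 23, delta = -12, sum = 203
Change 3: A[1] 24 -> -19, delta = -43, sum = 160
Change 4: A[4] 46 -> -7, delta = -53, sum = 107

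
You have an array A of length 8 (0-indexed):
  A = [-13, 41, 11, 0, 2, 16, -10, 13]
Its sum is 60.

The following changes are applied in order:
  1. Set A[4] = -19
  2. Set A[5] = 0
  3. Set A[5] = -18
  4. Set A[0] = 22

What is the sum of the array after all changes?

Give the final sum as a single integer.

Initial sum: 60
Change 1: A[4] 2 -> -19, delta = -21, sum = 39
Change 2: A[5] 16 -> 0, delta = -16, sum = 23
Change 3: A[5] 0 -> -18, delta = -18, sum = 5
Change 4: A[0] -13 -> 22, delta = 35, sum = 40

Answer: 40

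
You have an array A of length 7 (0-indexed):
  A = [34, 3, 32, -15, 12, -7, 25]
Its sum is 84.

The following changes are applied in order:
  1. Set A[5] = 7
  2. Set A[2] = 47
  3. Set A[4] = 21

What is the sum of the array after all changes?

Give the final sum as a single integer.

Initial sum: 84
Change 1: A[5] -7 -> 7, delta = 14, sum = 98
Change 2: A[2] 32 -> 47, delta = 15, sum = 113
Change 3: A[4] 12 -> 21, delta = 9, sum = 122

Answer: 122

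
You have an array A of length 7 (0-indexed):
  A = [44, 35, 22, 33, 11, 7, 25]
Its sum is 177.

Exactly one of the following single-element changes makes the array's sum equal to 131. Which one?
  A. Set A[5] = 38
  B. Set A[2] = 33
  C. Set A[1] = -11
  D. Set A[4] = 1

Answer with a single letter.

Option A: A[5] 7->38, delta=31, new_sum=177+(31)=208
Option B: A[2] 22->33, delta=11, new_sum=177+(11)=188
Option C: A[1] 35->-11, delta=-46, new_sum=177+(-46)=131 <-- matches target
Option D: A[4] 11->1, delta=-10, new_sum=177+(-10)=167

Answer: C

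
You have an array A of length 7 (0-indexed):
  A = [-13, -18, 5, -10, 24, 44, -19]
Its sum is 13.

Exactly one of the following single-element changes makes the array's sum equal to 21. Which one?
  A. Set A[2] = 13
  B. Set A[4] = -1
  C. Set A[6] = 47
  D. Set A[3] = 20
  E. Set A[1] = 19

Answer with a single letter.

Answer: A

Derivation:
Option A: A[2] 5->13, delta=8, new_sum=13+(8)=21 <-- matches target
Option B: A[4] 24->-1, delta=-25, new_sum=13+(-25)=-12
Option C: A[6] -19->47, delta=66, new_sum=13+(66)=79
Option D: A[3] -10->20, delta=30, new_sum=13+(30)=43
Option E: A[1] -18->19, delta=37, new_sum=13+(37)=50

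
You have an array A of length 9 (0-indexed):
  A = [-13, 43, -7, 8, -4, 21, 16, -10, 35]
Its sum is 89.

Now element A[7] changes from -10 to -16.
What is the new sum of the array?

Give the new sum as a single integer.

Old value at index 7: -10
New value at index 7: -16
Delta = -16 - -10 = -6
New sum = old_sum + delta = 89 + (-6) = 83

Answer: 83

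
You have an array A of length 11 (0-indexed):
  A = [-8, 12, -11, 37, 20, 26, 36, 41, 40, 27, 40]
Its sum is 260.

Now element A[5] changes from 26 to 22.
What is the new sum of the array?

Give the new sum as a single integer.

Answer: 256

Derivation:
Old value at index 5: 26
New value at index 5: 22
Delta = 22 - 26 = -4
New sum = old_sum + delta = 260 + (-4) = 256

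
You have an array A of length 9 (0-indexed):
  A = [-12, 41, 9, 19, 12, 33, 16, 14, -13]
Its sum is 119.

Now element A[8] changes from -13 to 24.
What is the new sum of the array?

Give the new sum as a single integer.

Old value at index 8: -13
New value at index 8: 24
Delta = 24 - -13 = 37
New sum = old_sum + delta = 119 + (37) = 156

Answer: 156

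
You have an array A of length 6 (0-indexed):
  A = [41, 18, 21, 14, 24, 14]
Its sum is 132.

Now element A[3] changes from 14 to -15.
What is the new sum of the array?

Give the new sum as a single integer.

Old value at index 3: 14
New value at index 3: -15
Delta = -15 - 14 = -29
New sum = old_sum + delta = 132 + (-29) = 103

Answer: 103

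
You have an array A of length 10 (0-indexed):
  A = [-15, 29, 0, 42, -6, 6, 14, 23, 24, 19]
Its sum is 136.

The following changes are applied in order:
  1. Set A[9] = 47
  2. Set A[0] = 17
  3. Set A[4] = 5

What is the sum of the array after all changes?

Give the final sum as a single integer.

Initial sum: 136
Change 1: A[9] 19 -> 47, delta = 28, sum = 164
Change 2: A[0] -15 -> 17, delta = 32, sum = 196
Change 3: A[4] -6 -> 5, delta = 11, sum = 207

Answer: 207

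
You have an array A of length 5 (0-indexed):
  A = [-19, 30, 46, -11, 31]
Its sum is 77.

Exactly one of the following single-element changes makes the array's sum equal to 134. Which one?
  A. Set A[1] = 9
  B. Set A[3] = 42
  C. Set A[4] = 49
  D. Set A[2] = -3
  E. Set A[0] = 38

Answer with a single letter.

Option A: A[1] 30->9, delta=-21, new_sum=77+(-21)=56
Option B: A[3] -11->42, delta=53, new_sum=77+(53)=130
Option C: A[4] 31->49, delta=18, new_sum=77+(18)=95
Option D: A[2] 46->-3, delta=-49, new_sum=77+(-49)=28
Option E: A[0] -19->38, delta=57, new_sum=77+(57)=134 <-- matches target

Answer: E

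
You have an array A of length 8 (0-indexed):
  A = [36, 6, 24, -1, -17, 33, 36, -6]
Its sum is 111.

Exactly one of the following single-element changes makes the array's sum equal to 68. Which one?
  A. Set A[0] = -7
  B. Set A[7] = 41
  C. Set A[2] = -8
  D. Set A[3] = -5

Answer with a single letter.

Answer: A

Derivation:
Option A: A[0] 36->-7, delta=-43, new_sum=111+(-43)=68 <-- matches target
Option B: A[7] -6->41, delta=47, new_sum=111+(47)=158
Option C: A[2] 24->-8, delta=-32, new_sum=111+(-32)=79
Option D: A[3] -1->-5, delta=-4, new_sum=111+(-4)=107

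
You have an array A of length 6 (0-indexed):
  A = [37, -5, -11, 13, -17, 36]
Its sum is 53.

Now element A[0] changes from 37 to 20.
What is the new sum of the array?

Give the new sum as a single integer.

Old value at index 0: 37
New value at index 0: 20
Delta = 20 - 37 = -17
New sum = old_sum + delta = 53 + (-17) = 36

Answer: 36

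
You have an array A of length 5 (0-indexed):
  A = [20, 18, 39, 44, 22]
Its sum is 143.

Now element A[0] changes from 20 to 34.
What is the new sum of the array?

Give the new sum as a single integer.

Old value at index 0: 20
New value at index 0: 34
Delta = 34 - 20 = 14
New sum = old_sum + delta = 143 + (14) = 157

Answer: 157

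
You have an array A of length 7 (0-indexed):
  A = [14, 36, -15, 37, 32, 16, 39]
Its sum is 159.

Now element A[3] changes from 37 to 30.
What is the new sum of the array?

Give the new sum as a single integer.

Old value at index 3: 37
New value at index 3: 30
Delta = 30 - 37 = -7
New sum = old_sum + delta = 159 + (-7) = 152

Answer: 152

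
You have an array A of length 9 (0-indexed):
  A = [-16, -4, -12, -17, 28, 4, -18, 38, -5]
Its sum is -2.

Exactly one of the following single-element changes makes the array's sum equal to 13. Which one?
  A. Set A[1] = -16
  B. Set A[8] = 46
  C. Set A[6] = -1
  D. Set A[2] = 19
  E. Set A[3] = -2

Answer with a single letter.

Option A: A[1] -4->-16, delta=-12, new_sum=-2+(-12)=-14
Option B: A[8] -5->46, delta=51, new_sum=-2+(51)=49
Option C: A[6] -18->-1, delta=17, new_sum=-2+(17)=15
Option D: A[2] -12->19, delta=31, new_sum=-2+(31)=29
Option E: A[3] -17->-2, delta=15, new_sum=-2+(15)=13 <-- matches target

Answer: E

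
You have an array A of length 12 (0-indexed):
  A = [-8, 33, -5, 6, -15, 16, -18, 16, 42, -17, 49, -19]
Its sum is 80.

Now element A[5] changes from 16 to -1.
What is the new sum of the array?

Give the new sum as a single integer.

Answer: 63

Derivation:
Old value at index 5: 16
New value at index 5: -1
Delta = -1 - 16 = -17
New sum = old_sum + delta = 80 + (-17) = 63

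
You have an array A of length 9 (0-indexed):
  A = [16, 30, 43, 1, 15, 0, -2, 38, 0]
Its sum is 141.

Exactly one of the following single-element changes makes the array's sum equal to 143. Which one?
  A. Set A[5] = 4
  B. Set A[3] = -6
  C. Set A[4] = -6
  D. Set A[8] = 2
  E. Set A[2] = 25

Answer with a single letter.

Option A: A[5] 0->4, delta=4, new_sum=141+(4)=145
Option B: A[3] 1->-6, delta=-7, new_sum=141+(-7)=134
Option C: A[4] 15->-6, delta=-21, new_sum=141+(-21)=120
Option D: A[8] 0->2, delta=2, new_sum=141+(2)=143 <-- matches target
Option E: A[2] 43->25, delta=-18, new_sum=141+(-18)=123

Answer: D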